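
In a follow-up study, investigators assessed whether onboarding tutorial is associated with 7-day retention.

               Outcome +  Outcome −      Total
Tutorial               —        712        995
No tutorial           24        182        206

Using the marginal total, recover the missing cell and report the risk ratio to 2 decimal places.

The missing cell is in the exposed row: 995 − 712 = 283.
So a = 283, b = 712, c = 24, d = 182.
RR = [a/(a+b)] / [c/(c+d)] = (283/995) / (24/206) = 0.28442/0.11650 = 2.44129

2.44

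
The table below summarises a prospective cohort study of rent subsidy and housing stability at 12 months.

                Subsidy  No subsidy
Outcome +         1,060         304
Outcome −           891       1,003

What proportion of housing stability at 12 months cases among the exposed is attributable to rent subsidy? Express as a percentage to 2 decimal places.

Reading the table with exposure as columns: a = 1060 (Subsidy, case), b = 891 (Subsidy, non-case), c = 304 (No subsidy, case), d = 1003.
Risk in exposed = 1060/1951 = 0.54331; risk in unexposed = 304/1307 = 0.23259.
RR = 0.54331/0.23259 = 2.33588
AR% = (RR − 1)/RR × 100 = (2.33588 − 1)/2.33588 × 100 = 57.1896%

57.19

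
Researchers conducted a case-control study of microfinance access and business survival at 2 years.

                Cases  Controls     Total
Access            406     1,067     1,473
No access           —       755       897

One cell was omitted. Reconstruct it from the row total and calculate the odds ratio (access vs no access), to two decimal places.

2.02

The missing cell is in the unexposed row: 897 − 755 = 142.
So a = 406, b = 1067, c = 142, d = 755.
OR = (a·d)/(b·c) = (406 × 755) / (1067 × 142) = 306530 / 151514 = 2.02311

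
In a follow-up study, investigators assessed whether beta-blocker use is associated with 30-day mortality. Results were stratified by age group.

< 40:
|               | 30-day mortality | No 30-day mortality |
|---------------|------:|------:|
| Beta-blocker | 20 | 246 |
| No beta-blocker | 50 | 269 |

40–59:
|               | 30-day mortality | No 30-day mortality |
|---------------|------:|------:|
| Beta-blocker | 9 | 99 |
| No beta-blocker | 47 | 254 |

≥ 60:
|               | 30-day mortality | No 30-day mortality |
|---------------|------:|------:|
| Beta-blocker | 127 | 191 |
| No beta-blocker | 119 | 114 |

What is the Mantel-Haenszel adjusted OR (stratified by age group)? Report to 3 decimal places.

0.558

OR_MH = Σ(aᵢdᵢ/nᵢ) / Σ(bᵢcᵢ/nᵢ), where nᵢ is the stratum total.
Stratum 1 (< 40): n = 585; a·d/n = 20·269/585 = 9.1966; b·c/n = 246·50/585 = 21.0256
Stratum 2 (40–59): n = 409; a·d/n = 9·254/409 = 5.5892; b·c/n = 99·47/409 = 11.3765
Stratum 3 (≥ 60): n = 551; a·d/n = 127·114/551 = 26.2759; b·c/n = 191·119/551 = 41.2505
OR_MH = (9.1966 + 5.5892 + 26.2759) / (21.0256 + 11.3765 + 41.2505) = 41.0617 / 73.6526 = 0.55750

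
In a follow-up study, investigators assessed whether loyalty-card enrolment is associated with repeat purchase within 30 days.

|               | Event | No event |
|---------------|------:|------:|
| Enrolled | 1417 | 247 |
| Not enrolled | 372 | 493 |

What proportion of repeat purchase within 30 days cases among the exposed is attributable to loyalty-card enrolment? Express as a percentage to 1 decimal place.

Cells: a = 1417, b = 247, c = 372, d = 493.
Risk in exposed = 1417/1664 = 0.85156; risk in unexposed = 372/865 = 0.43006.
RR = 0.85156/0.43006 = 1.98011
AR% = (RR − 1)/RR × 100 = (1.98011 − 1)/1.98011 × 100 = 49.4978%

49.5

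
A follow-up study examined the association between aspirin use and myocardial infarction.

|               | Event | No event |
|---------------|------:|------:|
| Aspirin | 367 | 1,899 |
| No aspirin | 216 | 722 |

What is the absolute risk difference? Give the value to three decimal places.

Cells: a = 367, b = 1899, c = 216, d = 722.
Risk in exposed = 367/2266 = 0.161959; risk in unexposed = 216/938 = 0.230277.
Risk difference = 0.161959 − 0.230277 = -0.068318

-0.068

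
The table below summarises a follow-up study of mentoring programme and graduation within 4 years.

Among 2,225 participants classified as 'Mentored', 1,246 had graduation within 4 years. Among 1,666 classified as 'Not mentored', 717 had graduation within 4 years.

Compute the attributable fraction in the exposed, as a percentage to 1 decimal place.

From the description: a = 1246, b = 979, c = 717, d = 949.
Risk in exposed = 1246/2225 = 0.56000; risk in unexposed = 717/1666 = 0.43037.
RR = 0.56000/0.43037 = 1.30120
AR% = (RR − 1)/RR × 100 = (1.30120 − 1)/1.30120 × 100 = 23.1478%

23.1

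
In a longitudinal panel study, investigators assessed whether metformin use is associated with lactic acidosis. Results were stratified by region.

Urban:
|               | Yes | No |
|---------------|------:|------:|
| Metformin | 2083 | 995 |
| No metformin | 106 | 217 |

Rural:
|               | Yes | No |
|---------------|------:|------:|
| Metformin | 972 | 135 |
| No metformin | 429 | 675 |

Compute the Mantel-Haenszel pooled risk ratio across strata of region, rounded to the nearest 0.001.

RR_MH = Σ(aᵢ·n₀ᵢ/nᵢ) / Σ(cᵢ·n₁ᵢ/nᵢ), with n₁ᵢ = aᵢ+bᵢ (exposed), n₀ᵢ = cᵢ+dᵢ (unexposed), nᵢ = n₁ᵢ+n₀ᵢ.
Stratum 1 (Urban): n₁ = 3078, n₀ = 323, n = 3401; a·n₀/n = 2083·323/3401 = 197.8268; c·n₁/n = 106·3078/3401 = 95.9330
Stratum 2 (Rural): n₁ = 1107, n₀ = 1104, n = 2211; a·n₀/n = 972·1104/2211 = 485.3406; c·n₁/n = 429·1107/2211 = 214.7910
RR_MH = (197.8268 + 485.3406) / (95.9330 + 214.7910) = 683.1674 / 310.7240 = 2.19863

2.199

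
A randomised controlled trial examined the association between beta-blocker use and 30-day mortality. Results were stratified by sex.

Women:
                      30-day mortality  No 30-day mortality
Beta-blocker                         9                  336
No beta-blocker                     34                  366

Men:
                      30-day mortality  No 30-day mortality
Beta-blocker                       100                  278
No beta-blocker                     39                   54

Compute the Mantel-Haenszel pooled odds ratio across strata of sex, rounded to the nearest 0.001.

OR_MH = Σ(aᵢdᵢ/nᵢ) / Σ(bᵢcᵢ/nᵢ), where nᵢ is the stratum total.
Stratum 1 (Women): n = 745; a·d/n = 9·366/745 = 4.4215; b·c/n = 336·34/745 = 15.3342
Stratum 2 (Men): n = 471; a·d/n = 100·54/471 = 11.4650; b·c/n = 278·39/471 = 23.0191
OR_MH = (4.4215 + 11.4650) / (15.3342 + 23.0191) = 15.8864 / 38.3533 = 0.41421

0.414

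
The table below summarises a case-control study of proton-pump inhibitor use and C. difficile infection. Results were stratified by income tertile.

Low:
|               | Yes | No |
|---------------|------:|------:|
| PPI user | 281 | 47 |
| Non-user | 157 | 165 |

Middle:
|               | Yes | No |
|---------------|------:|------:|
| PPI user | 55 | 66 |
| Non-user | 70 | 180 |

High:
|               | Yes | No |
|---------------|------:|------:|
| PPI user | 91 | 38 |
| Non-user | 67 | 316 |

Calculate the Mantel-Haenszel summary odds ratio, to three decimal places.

5.358

OR_MH = Σ(aᵢdᵢ/nᵢ) / Σ(bᵢcᵢ/nᵢ), where nᵢ is the stratum total.
Stratum 1 (Low): n = 650; a·d/n = 281·165/650 = 71.3308; b·c/n = 47·157/650 = 11.3523
Stratum 2 (Middle): n = 371; a·d/n = 55·180/371 = 26.6846; b·c/n = 66·70/371 = 12.4528
Stratum 3 (High): n = 512; a·d/n = 91·316/512 = 56.1641; b·c/n = 38·67/512 = 4.9727
OR_MH = (71.3308 + 26.6846 + 56.1641) / (11.3523 + 12.4528 + 4.9727) = 154.1795 / 28.7778 = 5.35758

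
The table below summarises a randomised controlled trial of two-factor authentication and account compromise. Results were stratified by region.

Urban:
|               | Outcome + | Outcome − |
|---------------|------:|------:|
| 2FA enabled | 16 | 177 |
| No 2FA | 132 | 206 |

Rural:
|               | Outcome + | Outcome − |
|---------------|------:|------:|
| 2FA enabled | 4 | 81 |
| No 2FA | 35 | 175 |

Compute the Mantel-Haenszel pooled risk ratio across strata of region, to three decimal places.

0.224

RR_MH = Σ(aᵢ·n₀ᵢ/nᵢ) / Σ(cᵢ·n₁ᵢ/nᵢ), with n₁ᵢ = aᵢ+bᵢ (exposed), n₀ᵢ = cᵢ+dᵢ (unexposed), nᵢ = n₁ᵢ+n₀ᵢ.
Stratum 1 (Urban): n₁ = 193, n₀ = 338, n = 531; a·n₀/n = 16·338/531 = 10.1846; c·n₁/n = 132·193/531 = 47.9774
Stratum 2 (Rural): n₁ = 85, n₀ = 210, n = 295; a·n₀/n = 4·210/295 = 2.8475; c·n₁/n = 35·85/295 = 10.0847
RR_MH = (10.1846 + 2.8475) / (47.9774 + 10.0847) = 13.0320 / 58.0621 = 0.22445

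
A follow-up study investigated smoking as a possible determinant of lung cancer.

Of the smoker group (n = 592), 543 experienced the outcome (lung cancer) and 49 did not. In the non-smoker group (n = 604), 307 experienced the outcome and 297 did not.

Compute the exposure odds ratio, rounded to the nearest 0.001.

From the description: a = 543, b = 49, c = 307, d = 297.
OR = (a·d)/(b·c) = (543 × 297) / (49 × 307) = 161271 / 15043 = 10.72067
The odds of lung cancer are about 10.72 times as high in the smoker group.

10.721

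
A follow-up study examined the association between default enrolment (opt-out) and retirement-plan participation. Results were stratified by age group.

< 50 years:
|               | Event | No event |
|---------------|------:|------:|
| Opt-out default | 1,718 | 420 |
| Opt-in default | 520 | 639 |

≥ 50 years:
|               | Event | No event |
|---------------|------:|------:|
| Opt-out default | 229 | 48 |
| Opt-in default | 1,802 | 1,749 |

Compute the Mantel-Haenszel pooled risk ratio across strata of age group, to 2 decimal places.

1.75

RR_MH = Σ(aᵢ·n₀ᵢ/nᵢ) / Σ(cᵢ·n₁ᵢ/nᵢ), with n₁ᵢ = aᵢ+bᵢ (exposed), n₀ᵢ = cᵢ+dᵢ (unexposed), nᵢ = n₁ᵢ+n₀ᵢ.
Stratum 1 (< 50 years): n₁ = 2138, n₀ = 1159, n = 3297; a·n₀/n = 1718·1159/3297 = 603.9315; c·n₁/n = 520·2138/3297 = 337.2035
Stratum 2 (≥ 50 years): n₁ = 277, n₀ = 3551, n = 3828; a·n₀/n = 229·3551/3828 = 212.4292; c·n₁/n = 1802·277/3828 = 130.3955
RR_MH = (603.9315 + 212.4292) / (337.2035 + 130.3955) = 816.3607 / 467.5990 = 1.74586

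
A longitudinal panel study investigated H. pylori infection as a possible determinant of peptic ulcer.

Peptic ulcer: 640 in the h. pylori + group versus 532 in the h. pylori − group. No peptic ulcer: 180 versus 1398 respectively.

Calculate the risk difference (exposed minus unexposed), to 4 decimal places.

From the description: a = 640, b = 180, c = 532, d = 1398.
Risk in exposed = 640/820 = 0.780488; risk in unexposed = 532/1930 = 0.275648.
Risk difference = 0.780488 − 0.275648 = 0.504840

0.5048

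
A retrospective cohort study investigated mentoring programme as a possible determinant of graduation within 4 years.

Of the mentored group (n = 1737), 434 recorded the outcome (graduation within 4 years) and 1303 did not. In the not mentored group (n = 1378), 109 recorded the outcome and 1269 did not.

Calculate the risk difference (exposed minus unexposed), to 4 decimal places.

0.1708

From the description: a = 434, b = 1303, c = 109, d = 1269.
Risk in exposed = 434/1737 = 0.249856; risk in unexposed = 109/1378 = 0.079100.
Risk difference = 0.249856 − 0.079100 = 0.170756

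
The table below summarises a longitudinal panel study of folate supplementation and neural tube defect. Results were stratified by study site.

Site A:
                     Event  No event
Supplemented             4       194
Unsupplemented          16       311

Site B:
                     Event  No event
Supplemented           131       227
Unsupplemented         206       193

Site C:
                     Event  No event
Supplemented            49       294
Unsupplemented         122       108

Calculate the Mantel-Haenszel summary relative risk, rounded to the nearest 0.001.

RR_MH = Σ(aᵢ·n₀ᵢ/nᵢ) / Σ(cᵢ·n₁ᵢ/nᵢ), with n₁ᵢ = aᵢ+bᵢ (exposed), n₀ᵢ = cᵢ+dᵢ (unexposed), nᵢ = n₁ᵢ+n₀ᵢ.
Stratum 1 (Site A): n₁ = 198, n₀ = 327, n = 525; a·n₀/n = 4·327/525 = 2.4914; c·n₁/n = 16·198/525 = 6.0343
Stratum 2 (Site B): n₁ = 358, n₀ = 399, n = 757; a·n₀/n = 131·399/757 = 69.0476; c·n₁/n = 206·358/757 = 97.4214
Stratum 3 (Site C): n₁ = 343, n₀ = 230, n = 573; a·n₀/n = 49·230/573 = 19.6684; c·n₁/n = 122·343/573 = 73.0297
RR_MH = (2.4914 + 69.0476 + 19.6684) / (6.0343 + 97.4214 + 73.0297) = 91.2074 / 176.4854 = 0.51680

0.517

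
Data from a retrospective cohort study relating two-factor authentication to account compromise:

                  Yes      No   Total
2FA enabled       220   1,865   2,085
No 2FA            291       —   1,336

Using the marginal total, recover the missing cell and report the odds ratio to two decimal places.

0.42

The missing cell is in the unexposed row: 1336 − 291 = 1045.
So a = 220, b = 1865, c = 291, d = 1045.
OR = (a·d)/(b·c) = (220 × 1045) / (1865 × 291) = 229900 / 542715 = 0.42361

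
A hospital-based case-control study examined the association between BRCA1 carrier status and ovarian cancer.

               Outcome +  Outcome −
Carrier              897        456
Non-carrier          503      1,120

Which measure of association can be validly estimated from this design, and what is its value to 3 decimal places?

Cells: a = 897, b = 456, c = 503, d = 1120.
This is a hospital-based case-control study: participants were sampled on outcome status, so risks in the source population cannot be estimated directly — relative risk is not valid here. The odds ratio is the appropriate measure.
OR = (a·d)/(b·c) = (897 × 1120) / (456 × 503) = 1004640 / 229368 = 4.38004

4.380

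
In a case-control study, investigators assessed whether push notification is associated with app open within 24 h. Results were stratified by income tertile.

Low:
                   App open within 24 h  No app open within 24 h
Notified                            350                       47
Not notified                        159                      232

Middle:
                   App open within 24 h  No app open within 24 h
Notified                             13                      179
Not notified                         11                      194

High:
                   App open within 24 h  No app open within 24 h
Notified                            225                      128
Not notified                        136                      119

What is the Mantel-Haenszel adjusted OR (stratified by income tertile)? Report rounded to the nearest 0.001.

3.562

OR_MH = Σ(aᵢdᵢ/nᵢ) / Σ(bᵢcᵢ/nᵢ), where nᵢ is the stratum total.
Stratum 1 (Low): n = 788; a·d/n = 350·232/788 = 103.0457; b·c/n = 47·159/788 = 9.4835
Stratum 2 (Middle): n = 397; a·d/n = 13·194/397 = 6.3526; b·c/n = 179·11/397 = 4.9597
Stratum 3 (High): n = 608; a·d/n = 225·119/608 = 44.0378; b·c/n = 128·136/608 = 28.6316
OR_MH = (103.0457 + 6.3526 + 44.0378) / (9.4835 + 4.9597 + 28.6316) = 153.4362 / 43.0748 = 3.56209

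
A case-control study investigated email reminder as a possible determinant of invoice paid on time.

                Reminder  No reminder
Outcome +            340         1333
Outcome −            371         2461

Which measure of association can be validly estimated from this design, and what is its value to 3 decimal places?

1.692

Reading the table with exposure as columns: a = 340 (Reminder, case), b = 371 (Reminder, non-case), c = 1333 (No reminder, case), d = 2461.
This is a case-control study: participants were sampled on outcome status, so risks in the source population cannot be estimated directly — relative risk is not valid here. The odds ratio is the appropriate measure.
OR = (a·d)/(b·c) = (340 × 2461) / (371 × 1333) = 836740 / 494543 = 1.69195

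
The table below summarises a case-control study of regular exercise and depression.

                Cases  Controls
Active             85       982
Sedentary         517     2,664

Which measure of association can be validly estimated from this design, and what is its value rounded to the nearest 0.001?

0.446

Cells: a = 85, b = 982, c = 517, d = 2664.
This is a case-control study: participants were sampled on outcome status, so risks in the source population cannot be estimated directly — relative risk is not valid here. The odds ratio is the appropriate measure.
OR = (a·d)/(b·c) = (85 × 2664) / (982 × 517) = 226440 / 507694 = 0.44602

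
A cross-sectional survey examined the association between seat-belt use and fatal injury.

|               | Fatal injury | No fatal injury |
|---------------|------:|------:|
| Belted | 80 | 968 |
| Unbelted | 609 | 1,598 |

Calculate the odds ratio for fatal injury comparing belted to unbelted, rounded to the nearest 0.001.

Cells: a = 80, b = 968, c = 609, d = 1598.
OR = (a·d)/(b·c) = (80 × 1598) / (968 × 609) = 127840 / 589512 = 0.21686
Exposure is associated with lower odds of fatal injury (OR = 0.22 < 1).

0.217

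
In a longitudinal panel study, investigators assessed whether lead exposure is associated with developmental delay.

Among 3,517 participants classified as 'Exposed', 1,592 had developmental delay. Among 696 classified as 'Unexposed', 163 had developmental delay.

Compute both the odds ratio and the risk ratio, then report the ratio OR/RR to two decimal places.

From the description: a = 1592, b = 1925, c = 163, d = 533.
OR = (1592·533)/(1925·163) = 848536/313775 = 2.70428
Risk in exposed = 1592/3517 = 0.45266; risk in unexposed = 163/696 = 0.23420; RR = 1.93282
OR/RR = 2.70428 / 1.93282 = 1.39913
The outcome is not rare, so the OR lies further from 1 than the RR.

1.40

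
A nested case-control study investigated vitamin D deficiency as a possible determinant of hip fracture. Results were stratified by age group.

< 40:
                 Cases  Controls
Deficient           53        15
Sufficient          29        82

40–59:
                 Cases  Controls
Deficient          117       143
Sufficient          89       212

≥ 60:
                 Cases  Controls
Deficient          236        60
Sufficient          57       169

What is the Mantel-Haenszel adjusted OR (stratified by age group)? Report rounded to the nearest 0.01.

4.58

OR_MH = Σ(aᵢdᵢ/nᵢ) / Σ(bᵢcᵢ/nᵢ), where nᵢ is the stratum total.
Stratum 1 (< 40): n = 179; a·d/n = 53·82/179 = 24.2793; b·c/n = 15·29/179 = 2.4302
Stratum 2 (40–59): n = 561; a·d/n = 117·212/561 = 44.2139; b·c/n = 143·89/561 = 22.6863
Stratum 3 (≥ 60): n = 522; a·d/n = 236·169/522 = 76.4061; b·c/n = 60·57/522 = 6.5517
OR_MH = (24.2793 + 44.2139 + 76.4061) / (2.4302 + 22.6863 + 6.5517) = 144.8994 / 31.6682 = 4.57555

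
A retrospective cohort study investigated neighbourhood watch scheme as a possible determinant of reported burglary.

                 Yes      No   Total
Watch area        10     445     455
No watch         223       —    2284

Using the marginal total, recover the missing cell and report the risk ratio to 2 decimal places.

The missing cell is in the unexposed row: 2284 − 223 = 2061.
So a = 10, b = 445, c = 223, d = 2061.
RR = [a/(a+b)] / [c/(c+d)] = (10/455) / (223/2284) = 0.02198/0.09764 = 0.22510

0.23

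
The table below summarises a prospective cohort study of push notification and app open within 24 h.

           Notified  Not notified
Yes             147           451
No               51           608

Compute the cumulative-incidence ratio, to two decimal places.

1.74

Reading the table with exposure as columns: a = 147 (Notified, case), b = 51 (Notified, non-case), c = 451 (Not notified, case), d = 608.
Risk in exposed = 147/198 = 0.74242; risk in unexposed = 451/1059 = 0.42587.
RR = 0.74242 / 0.42587 = 1.74330
The risk among the exposed is 1.74 times that among the unexposed.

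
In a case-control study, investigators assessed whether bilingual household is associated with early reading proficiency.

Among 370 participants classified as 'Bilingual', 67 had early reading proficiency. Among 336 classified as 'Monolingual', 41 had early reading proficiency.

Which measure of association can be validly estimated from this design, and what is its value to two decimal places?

From the description: a = 67, b = 303, c = 41, d = 295.
This is a case-control study: participants were sampled on outcome status, so risks in the source population cannot be estimated directly — relative risk is not valid here. The odds ratio is the appropriate measure.
OR = (a·d)/(b·c) = (67 × 295) / (303 × 41) = 19765 / 12423 = 1.59100

1.59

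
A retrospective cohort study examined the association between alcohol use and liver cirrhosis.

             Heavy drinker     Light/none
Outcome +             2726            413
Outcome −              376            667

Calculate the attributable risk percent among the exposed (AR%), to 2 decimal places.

56.48

Reading the table with exposure as columns: a = 2726 (Heavy drinker, case), b = 376 (Heavy drinker, non-case), c = 413 (Light/none, case), d = 667.
Risk in exposed = 2726/3102 = 0.87879; risk in unexposed = 413/1080 = 0.38241.
RR = 0.87879/0.38241 = 2.29804
AR% = (RR − 1)/RR × 100 = (2.29804 − 1)/2.29804 × 100 = 56.4847%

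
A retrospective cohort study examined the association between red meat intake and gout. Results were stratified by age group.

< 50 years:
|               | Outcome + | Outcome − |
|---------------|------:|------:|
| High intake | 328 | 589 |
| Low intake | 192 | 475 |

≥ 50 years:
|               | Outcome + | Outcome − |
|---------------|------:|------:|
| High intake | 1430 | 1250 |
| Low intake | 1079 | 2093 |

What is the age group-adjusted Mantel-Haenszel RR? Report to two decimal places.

RR_MH = Σ(aᵢ·n₀ᵢ/nᵢ) / Σ(cᵢ·n₁ᵢ/nᵢ), with n₁ᵢ = aᵢ+bᵢ (exposed), n₀ᵢ = cᵢ+dᵢ (unexposed), nᵢ = n₁ᵢ+n₀ᵢ.
Stratum 1 (< 50 years): n₁ = 917, n₀ = 667, n = 1584; a·n₀/n = 328·667/1584 = 138.1162; c·n₁/n = 192·917/1584 = 111.1515
Stratum 2 (≥ 50 years): n₁ = 2680, n₀ = 3172, n = 5852; a·n₀/n = 1430·3172/5852 = 775.1128; c·n₁/n = 1079·2680/5852 = 494.1422
RR_MH = (138.1162 + 775.1128) / (111.1515 + 494.1422) = 913.2289 / 605.2937 = 1.50874

1.51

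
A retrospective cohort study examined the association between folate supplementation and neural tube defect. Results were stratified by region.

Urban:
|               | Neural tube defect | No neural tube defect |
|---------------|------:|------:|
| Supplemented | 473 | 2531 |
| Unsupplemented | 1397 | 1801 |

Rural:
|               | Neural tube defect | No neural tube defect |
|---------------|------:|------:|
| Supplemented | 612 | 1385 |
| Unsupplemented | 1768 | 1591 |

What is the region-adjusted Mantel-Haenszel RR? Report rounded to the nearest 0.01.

RR_MH = Σ(aᵢ·n₀ᵢ/nᵢ) / Σ(cᵢ·n₁ᵢ/nᵢ), with n₁ᵢ = aᵢ+bᵢ (exposed), n₀ᵢ = cᵢ+dᵢ (unexposed), nᵢ = n₁ᵢ+n₀ᵢ.
Stratum 1 (Urban): n₁ = 3004, n₀ = 3198, n = 6202; a·n₀/n = 473·3198/6202 = 243.8978; c·n₁/n = 1397·3004/6202 = 676.6508
Stratum 2 (Rural): n₁ = 1997, n₀ = 3359, n = 5356; a·n₀/n = 612·3359/5356 = 383.8140; c·n₁/n = 1768·1997/5356 = 659.2039
RR_MH = (243.8978 + 383.8140) / (676.6508 + 659.2039) = 627.7118 / 1335.8546 = 0.46990

0.47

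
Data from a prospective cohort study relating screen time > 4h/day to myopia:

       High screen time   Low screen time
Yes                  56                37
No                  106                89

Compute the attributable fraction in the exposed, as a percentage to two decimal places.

Reading the table with exposure as columns: a = 56 (High screen time, case), b = 106 (High screen time, non-case), c = 37 (Low screen time, case), d = 89.
Risk in exposed = 56/162 = 0.34568; risk in unexposed = 37/126 = 0.29365.
RR = 0.34568/0.29365 = 1.17718
AR% = (RR − 1)/RR × 100 = (1.17718 − 1)/1.17718 × 100 = 15.0510%

15.05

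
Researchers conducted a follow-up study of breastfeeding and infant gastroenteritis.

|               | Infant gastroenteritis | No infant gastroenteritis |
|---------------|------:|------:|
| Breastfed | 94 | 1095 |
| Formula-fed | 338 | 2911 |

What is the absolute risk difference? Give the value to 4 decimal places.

-0.0250

Cells: a = 94, b = 1095, c = 338, d = 2911.
Risk in exposed = 94/1189 = 0.079058; risk in unexposed = 338/3249 = 0.104032.
Risk difference = 0.079058 − 0.104032 = -0.024974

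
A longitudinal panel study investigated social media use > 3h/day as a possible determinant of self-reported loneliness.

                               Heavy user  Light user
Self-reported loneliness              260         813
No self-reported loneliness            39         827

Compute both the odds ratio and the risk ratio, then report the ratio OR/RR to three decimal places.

Reading the table with exposure as columns: a = 260 (Heavy user, case), b = 39 (Heavy user, non-case), c = 813 (Light user, case), d = 827.
OR = (260·827)/(39·813) = 215020/31707 = 6.78147
Risk in exposed = 260/299 = 0.86957; risk in unexposed = 813/1640 = 0.49573; RR = 1.75410
OR/RR = 6.78147 / 1.75410 = 3.86606
The outcome is not rare, so the OR lies further from 1 than the RR.

3.866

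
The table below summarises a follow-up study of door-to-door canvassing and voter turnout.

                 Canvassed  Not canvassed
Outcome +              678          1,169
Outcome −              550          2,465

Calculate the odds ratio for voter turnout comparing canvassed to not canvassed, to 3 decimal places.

Reading the table with exposure as columns: a = 678 (Canvassed, case), b = 550 (Canvassed, non-case), c = 1169 (Not canvassed, case), d = 2465.
OR = (a·d)/(b·c) = (678 × 2465) / (550 × 1169) = 1671270 / 642950 = 2.59938
The odds of voter turnout are about 2.60 times as high in the canvassed group.

2.599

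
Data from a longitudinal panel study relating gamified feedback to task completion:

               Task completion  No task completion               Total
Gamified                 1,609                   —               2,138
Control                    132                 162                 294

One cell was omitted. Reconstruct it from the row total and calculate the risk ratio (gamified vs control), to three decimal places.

The missing cell is in the exposed row: 2138 − 1609 = 529.
So a = 1609, b = 529, c = 132, d = 162.
RR = [a/(a+b)] / [c/(c+d)] = (1609/2138) / (132/294) = 0.75257/0.44898 = 1.67618

1.676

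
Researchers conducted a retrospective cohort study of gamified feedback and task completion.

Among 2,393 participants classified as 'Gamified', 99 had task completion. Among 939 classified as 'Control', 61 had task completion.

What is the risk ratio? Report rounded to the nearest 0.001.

0.637

From the description: a = 99, b = 2294, c = 61, d = 878.
Risk in exposed = 99/2393 = 0.04137; risk in unexposed = 61/939 = 0.06496.
RR = 0.04137 / 0.06496 = 0.63684
The risk is 36% lower among the exposed than among the unexposed.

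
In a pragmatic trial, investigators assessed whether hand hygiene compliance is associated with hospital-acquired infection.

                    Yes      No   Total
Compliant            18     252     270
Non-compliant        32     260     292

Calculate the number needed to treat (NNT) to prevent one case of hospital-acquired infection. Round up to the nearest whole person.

Risk in treated group = 18/270 = 0.06667; risk in control = 32/292 = 0.10959.
Absolute risk reduction = 0.10959 − 0.06667 = 0.04292
NNT = 1 / ARR = 1 / 0.04292 = 23.298 → round up → 24

24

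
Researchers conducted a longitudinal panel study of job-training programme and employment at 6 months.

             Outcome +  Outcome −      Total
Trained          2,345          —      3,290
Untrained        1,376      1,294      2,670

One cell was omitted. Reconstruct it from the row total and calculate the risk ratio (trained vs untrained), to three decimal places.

1.383

The missing cell is in the exposed row: 3290 − 2345 = 945.
So a = 2345, b = 945, c = 1376, d = 1294.
RR = [a/(a+b)] / [c/(c+d)] = (2345/3290) / (1376/2670) = 0.71277/0.51536 = 1.38306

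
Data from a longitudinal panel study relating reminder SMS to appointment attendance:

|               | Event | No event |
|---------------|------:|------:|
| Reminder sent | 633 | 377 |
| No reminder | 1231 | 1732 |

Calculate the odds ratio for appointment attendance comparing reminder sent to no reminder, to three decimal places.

Cells: a = 633, b = 377, c = 1231, d = 1732.
OR = (a·d)/(b·c) = (633 × 1732) / (377 × 1231) = 1096356 / 464087 = 2.36239
The odds of appointment attendance are about 2.36 times as high in the reminder sent group.

2.362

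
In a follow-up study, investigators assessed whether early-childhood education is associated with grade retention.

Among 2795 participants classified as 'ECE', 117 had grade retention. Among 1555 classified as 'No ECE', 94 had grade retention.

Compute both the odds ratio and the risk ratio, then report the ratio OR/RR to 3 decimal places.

0.981

From the description: a = 117, b = 2678, c = 94, d = 1461.
OR = (117·1461)/(2678·94) = 170937/251732 = 0.67904
Risk in exposed = 117/2795 = 0.04186; risk in unexposed = 94/1555 = 0.06045; RR = 0.69248
OR/RR = 0.67904 / 0.69248 = 0.98060
The outcome is rare in both groups, so OR ≈ RR (ratio near 1).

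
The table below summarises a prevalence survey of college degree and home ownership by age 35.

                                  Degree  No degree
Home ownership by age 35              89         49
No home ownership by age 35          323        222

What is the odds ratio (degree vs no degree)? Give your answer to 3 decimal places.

Reading the table with exposure as columns: a = 89 (Degree, case), b = 323 (Degree, non-case), c = 49 (No degree, case), d = 222.
OR = (a·d)/(b·c) = (89 × 222) / (323 × 49) = 19758 / 15827 = 1.24837
The odds of home ownership by age 35 are about 1.25 times as high in the degree group.

1.248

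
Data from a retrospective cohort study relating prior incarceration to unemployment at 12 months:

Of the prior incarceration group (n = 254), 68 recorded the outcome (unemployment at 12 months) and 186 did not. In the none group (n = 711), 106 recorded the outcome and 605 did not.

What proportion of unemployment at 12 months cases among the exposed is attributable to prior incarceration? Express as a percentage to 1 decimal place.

From the description: a = 68, b = 186, c = 106, d = 605.
Risk in exposed = 68/254 = 0.26772; risk in unexposed = 106/711 = 0.14909.
RR = 0.26772/0.14909 = 1.79572
AR% = (RR − 1)/RR × 100 = (1.79572 − 1)/1.79572 × 100 = 44.3121%

44.3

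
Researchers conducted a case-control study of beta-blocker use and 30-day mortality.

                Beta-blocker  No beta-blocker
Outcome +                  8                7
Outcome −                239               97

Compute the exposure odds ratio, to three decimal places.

0.464

Reading the table with exposure as columns: a = 8 (Beta-blocker, case), b = 239 (Beta-blocker, non-case), c = 7 (No beta-blocker, case), d = 97.
OR = (a·d)/(b·c) = (8 × 97) / (239 × 7) = 776 / 1673 = 0.46384
Exposure is associated with lower odds of 30-day mortality (OR = 0.46 < 1).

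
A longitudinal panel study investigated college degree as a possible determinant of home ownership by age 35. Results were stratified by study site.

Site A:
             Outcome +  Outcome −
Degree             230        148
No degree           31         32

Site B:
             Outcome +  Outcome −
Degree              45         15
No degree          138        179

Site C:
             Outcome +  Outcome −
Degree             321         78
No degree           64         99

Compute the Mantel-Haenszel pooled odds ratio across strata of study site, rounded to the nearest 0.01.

OR_MH = Σ(aᵢdᵢ/nᵢ) / Σ(bᵢcᵢ/nᵢ), where nᵢ is the stratum total.
Stratum 1 (Site A): n = 441; a·d/n = 230·32/441 = 16.6893; b·c/n = 148·31/441 = 10.4036
Stratum 2 (Site B): n = 377; a·d/n = 45·179/377 = 21.3660; b·c/n = 15·138/377 = 5.4907
Stratum 3 (Site C): n = 562; a·d/n = 321·99/562 = 56.5463; b·c/n = 78·64/562 = 8.8826
OR_MH = (16.6893 + 21.3660 + 56.5463) / (10.4036 + 5.4907 + 8.8826) = 94.6017 / 24.7769 = 3.81814

3.82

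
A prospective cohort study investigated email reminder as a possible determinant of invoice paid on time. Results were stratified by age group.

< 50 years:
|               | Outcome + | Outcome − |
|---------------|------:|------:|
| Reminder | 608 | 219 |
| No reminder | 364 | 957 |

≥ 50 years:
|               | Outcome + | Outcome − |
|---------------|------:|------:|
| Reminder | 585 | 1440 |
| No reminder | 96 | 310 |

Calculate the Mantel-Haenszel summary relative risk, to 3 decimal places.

2.143

RR_MH = Σ(aᵢ·n₀ᵢ/nᵢ) / Σ(cᵢ·n₁ᵢ/nᵢ), with n₁ᵢ = aᵢ+bᵢ (exposed), n₀ᵢ = cᵢ+dᵢ (unexposed), nᵢ = n₁ᵢ+n₀ᵢ.
Stratum 1 (< 50 years): n₁ = 827, n₀ = 1321, n = 2148; a·n₀/n = 608·1321/2148 = 373.9143; c·n₁/n = 364·827/2148 = 140.1434
Stratum 2 (≥ 50 years): n₁ = 2025, n₀ = 406, n = 2431; a·n₀/n = 585·406/2431 = 97.7005; c·n₁/n = 96·2025/2431 = 79.9671
RR_MH = (373.9143 + 97.7005) / (140.1434 + 79.9671) = 471.6149 / 220.1105 = 2.14263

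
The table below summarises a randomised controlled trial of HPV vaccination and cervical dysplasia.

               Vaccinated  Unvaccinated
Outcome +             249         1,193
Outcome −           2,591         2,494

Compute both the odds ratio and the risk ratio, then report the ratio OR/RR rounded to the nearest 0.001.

Reading the table with exposure as columns: a = 249 (Vaccinated, case), b = 2591 (Vaccinated, non-case), c = 1193 (Unvaccinated, case), d = 2494.
OR = (249·2494)/(2591·1193) = 621006/3091063 = 0.20090
Risk in exposed = 249/2840 = 0.08768; risk in unexposed = 1193/3687 = 0.32357; RR = 0.27097
OR/RR = 0.20090 / 0.27097 = 0.74144
The outcome is not rare, so the OR lies further from 1 than the RR.

0.741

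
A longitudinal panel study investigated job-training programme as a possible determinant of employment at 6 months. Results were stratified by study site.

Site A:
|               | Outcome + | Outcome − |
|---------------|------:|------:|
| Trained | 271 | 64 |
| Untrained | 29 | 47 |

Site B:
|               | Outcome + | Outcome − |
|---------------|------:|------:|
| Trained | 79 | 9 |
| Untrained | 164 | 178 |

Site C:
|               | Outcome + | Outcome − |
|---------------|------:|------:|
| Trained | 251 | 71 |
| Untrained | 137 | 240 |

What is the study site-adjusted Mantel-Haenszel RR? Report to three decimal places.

RR_MH = Σ(aᵢ·n₀ᵢ/nᵢ) / Σ(cᵢ·n₁ᵢ/nᵢ), with n₁ᵢ = aᵢ+bᵢ (exposed), n₀ᵢ = cᵢ+dᵢ (unexposed), nᵢ = n₁ᵢ+n₀ᵢ.
Stratum 1 (Site A): n₁ = 335, n₀ = 76, n = 411; a·n₀/n = 271·76/411 = 50.1119; c·n₁/n = 29·335/411 = 23.6375
Stratum 2 (Site B): n₁ = 88, n₀ = 342, n = 430; a·n₀/n = 79·342/430 = 62.8326; c·n₁/n = 164·88/430 = 33.5628
Stratum 3 (Site C): n₁ = 322, n₀ = 377, n = 699; a·n₀/n = 251·377/699 = 135.3748; c·n₁/n = 137·322/699 = 63.1102
RR_MH = (50.1119 + 62.8326 + 135.3748) / (23.6375 + 33.5628 + 63.1102) = 248.3193 / 120.3104 = 2.06399

2.064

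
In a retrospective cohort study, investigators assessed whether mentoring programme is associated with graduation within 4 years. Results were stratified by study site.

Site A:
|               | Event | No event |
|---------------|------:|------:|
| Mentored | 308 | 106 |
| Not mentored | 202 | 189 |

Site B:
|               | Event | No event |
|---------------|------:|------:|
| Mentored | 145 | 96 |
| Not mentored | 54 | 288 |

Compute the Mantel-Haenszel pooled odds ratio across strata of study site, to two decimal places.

4.06

OR_MH = Σ(aᵢdᵢ/nᵢ) / Σ(bᵢcᵢ/nᵢ), where nᵢ is the stratum total.
Stratum 1 (Site A): n = 805; a·d/n = 308·189/805 = 72.3130; b·c/n = 106·202/805 = 26.5988
Stratum 2 (Site B): n = 583; a·d/n = 145·288/583 = 71.6295; b·c/n = 96·54/583 = 8.8919
OR_MH = (72.3130 + 71.6295) / (26.5988 + 8.8919) = 143.9425 / 35.4907 = 4.05578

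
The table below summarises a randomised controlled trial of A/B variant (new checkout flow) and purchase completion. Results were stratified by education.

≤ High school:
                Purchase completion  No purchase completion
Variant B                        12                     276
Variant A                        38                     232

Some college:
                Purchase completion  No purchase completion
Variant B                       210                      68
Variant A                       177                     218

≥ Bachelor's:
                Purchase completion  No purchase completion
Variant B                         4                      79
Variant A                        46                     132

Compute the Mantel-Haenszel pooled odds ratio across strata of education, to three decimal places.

1.483

OR_MH = Σ(aᵢdᵢ/nᵢ) / Σ(bᵢcᵢ/nᵢ), where nᵢ is the stratum total.
Stratum 1 (≤ High school): n = 558; a·d/n = 12·232/558 = 4.9892; b·c/n = 276·38/558 = 18.7957
Stratum 2 (Some college): n = 673; a·d/n = 210·218/673 = 68.0238; b·c/n = 68·177/673 = 17.8841
Stratum 3 (≥ Bachelor's): n = 261; a·d/n = 4·132/261 = 2.0230; b·c/n = 79·46/261 = 13.9234
OR_MH = (4.9892 + 68.0238 + 2.0230) / (18.7957 + 17.8841 + 13.9234) = 75.0360 / 50.6032 = 1.48283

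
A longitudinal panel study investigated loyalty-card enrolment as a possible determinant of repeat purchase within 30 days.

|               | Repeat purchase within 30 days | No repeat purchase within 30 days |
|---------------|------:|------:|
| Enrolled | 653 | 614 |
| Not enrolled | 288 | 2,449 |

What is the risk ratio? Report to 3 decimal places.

Cells: a = 653, b = 614, c = 288, d = 2449.
Risk in exposed = 653/1267 = 0.51539; risk in unexposed = 288/2737 = 0.10522.
RR = 0.51539 / 0.10522 = 4.89800
The risk among the exposed is 4.90 times that among the unexposed.

4.898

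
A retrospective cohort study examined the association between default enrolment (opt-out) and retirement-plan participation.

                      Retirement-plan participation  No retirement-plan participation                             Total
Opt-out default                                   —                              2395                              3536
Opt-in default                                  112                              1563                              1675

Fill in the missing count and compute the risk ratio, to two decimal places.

The missing cell is in the exposed row: 3536 − 2395 = 1141.
So a = 1141, b = 2395, c = 112, d = 1563.
RR = [a/(a+b)] / [c/(c+d)] = (1141/3536) / (112/1675) = 0.32268/0.06687 = 4.82581

4.83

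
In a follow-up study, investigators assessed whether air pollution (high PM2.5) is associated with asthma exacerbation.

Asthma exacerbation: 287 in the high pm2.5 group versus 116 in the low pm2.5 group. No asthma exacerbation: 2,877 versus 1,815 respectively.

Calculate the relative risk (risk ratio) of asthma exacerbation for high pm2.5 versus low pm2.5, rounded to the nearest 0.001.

From the description: a = 287, b = 2877, c = 116, d = 1815.
Risk in exposed = 287/3164 = 0.09071; risk in unexposed = 116/1931 = 0.06007.
RR = 0.09071 / 0.06007 = 1.50997
The risk among the exposed is 1.51 times that among the unexposed.

1.510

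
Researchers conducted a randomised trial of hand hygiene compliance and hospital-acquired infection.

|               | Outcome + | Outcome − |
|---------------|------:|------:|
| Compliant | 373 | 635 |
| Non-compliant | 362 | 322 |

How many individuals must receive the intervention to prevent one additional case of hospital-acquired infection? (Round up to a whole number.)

Risk in treated group = 373/1008 = 0.37004; risk in control = 362/684 = 0.52924.
Absolute risk reduction = 0.52924 − 0.37004 = 0.15920
NNT = 1 / ARR = 1 / 0.15920 = 6.281 → round up → 7

7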